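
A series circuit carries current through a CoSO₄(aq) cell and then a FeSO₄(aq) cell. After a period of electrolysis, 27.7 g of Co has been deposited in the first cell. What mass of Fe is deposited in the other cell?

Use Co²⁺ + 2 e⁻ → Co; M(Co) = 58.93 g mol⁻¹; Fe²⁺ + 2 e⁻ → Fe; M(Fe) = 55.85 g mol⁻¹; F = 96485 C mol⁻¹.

26.3 g

n(Co) = 27.7 / 58.93 = 0.4700 mol.
Since Co²⁺ + 2 e⁻ → Co, n(e⁻) passed = 2 × 0.4700 = 0.9401 mol.
Cells in series carry the same charge, so the same 0.9401 mol of electrons passes through cell 2.
Fe²⁺ + 2 e⁻ → Fe, so n(Fe) = 0.9401 / 2 = 0.4700 mol.
m(Fe) = 0.4700 × 55.85 = 26.3 g.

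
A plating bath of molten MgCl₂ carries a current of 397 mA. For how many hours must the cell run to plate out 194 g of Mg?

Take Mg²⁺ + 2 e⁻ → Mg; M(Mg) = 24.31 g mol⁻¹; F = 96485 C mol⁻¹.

1080 h

n(Mg) = m/M = 194 / 24.31 = 7.980 mol.
Each Mg atom requires 2 electrons, so n(e⁻) = 2 × 7.980 = 15.96 mol.
Q = n(e⁻)·F = 15.96 × 96485 = 1540000 C.
t = Q/I = 1540000 / 0.3970 A = 3879000 s = 1080 h.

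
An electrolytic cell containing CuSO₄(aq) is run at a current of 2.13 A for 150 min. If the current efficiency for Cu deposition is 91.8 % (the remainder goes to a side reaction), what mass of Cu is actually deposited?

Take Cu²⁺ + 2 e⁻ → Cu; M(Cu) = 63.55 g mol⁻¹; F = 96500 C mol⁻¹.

Q = I·t = 2.130 × 9000.0 = 19170 C.
n(e⁻) = 19170/96500 = 0.1987 mol; theoretically n(Cu) = 0.1987/2 = 0.09933 mol, m_theo = 6.312 g.
At 91.8 % efficiency, m_actual = 0.918 × 6.312 = 5.79 g.

5.79 g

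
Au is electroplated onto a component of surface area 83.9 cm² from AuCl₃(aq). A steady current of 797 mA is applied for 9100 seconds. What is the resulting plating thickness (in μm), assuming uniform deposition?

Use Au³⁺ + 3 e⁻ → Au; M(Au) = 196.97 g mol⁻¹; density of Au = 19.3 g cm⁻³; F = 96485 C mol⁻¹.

Q = I·t = 0.7970 × 9100.0 = 7253 C; n(e⁻) = 0.07517 mol.
n(Au) = n(e⁻)/3 = 0.02506 mol, so m = 0.02506 × 196.97 = 4.935 g.
Volume = m/ρ = 4.935 / 19.3 = 0.2557 cm³.
Thickness = V/A = 0.2557 / 83.9 = 0.00305 cm = 30.5 μm.

30.5 μm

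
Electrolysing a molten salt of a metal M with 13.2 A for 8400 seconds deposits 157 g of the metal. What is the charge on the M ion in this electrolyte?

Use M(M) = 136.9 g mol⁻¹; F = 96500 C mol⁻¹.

+1

Q = I·t = 13.20 A × 8400.0 s = 110900 C, so n(e⁻) = 110900/96500 = 1.149 mol.
n(M) deposited = 157 / 136.9 = 1.147 mol.
Electrons per atom = n(e⁻)/n(M) = 1.149 / 1.147 = 1.00 ≈ 1, so the ion is M⁺.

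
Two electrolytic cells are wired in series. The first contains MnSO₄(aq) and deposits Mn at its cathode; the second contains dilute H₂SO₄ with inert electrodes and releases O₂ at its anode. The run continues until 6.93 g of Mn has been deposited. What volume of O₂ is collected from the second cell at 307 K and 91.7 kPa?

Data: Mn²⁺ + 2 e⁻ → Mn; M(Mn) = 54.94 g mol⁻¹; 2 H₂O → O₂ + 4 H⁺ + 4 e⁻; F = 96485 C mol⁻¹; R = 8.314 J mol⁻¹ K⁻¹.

n(Mn) = 6.93 / 54.94 = 0.1261 mol, so n(e⁻) = 2 × 0.1261 = 0.2523 mol.
The cells are in series, so the same 0.2523 mol of electrons passes through the second cell.
2 H₂O → O₂ + 4 H⁺ + 4 e⁻ — 4 mol e⁻ per mol O₂, so n(O₂) = 0.2523/4 = 0.06307 mol.
V = nRT/P = (0.06307 × 8.314 × 307) / (91.7 × 10³) = 0.00176 m³ = 1.76 L.

1.76 L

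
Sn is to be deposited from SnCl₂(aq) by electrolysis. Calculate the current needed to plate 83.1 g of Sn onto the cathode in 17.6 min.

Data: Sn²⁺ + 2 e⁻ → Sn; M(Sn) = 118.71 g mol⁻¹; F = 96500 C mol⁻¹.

128 A

n(Sn) = 83.1 / 118.71 = 0.7000 mol.
n(e⁻) = 2 × 0.7000 = 1.400 mol.
Q = n(e⁻)·F = 1.400 × 96500 = 135100 C.
I = Q/t = 135100 / 1056.0 s = 128 A.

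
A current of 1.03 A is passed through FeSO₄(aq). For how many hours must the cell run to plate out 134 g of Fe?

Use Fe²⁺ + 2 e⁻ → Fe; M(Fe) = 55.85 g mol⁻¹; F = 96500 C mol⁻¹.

n(Fe) = m/M = 134 / 55.85 = 2.399 mol.
Each Fe atom requires 2 electrons, so n(e⁻) = 2 × 2.399 = 4.799 mol.
Q = n(e⁻)·F = 4.799 × 96500 = 463100 C.
t = Q/I = 463100 / 1.030 A = 449600 s = 125 h.

125 h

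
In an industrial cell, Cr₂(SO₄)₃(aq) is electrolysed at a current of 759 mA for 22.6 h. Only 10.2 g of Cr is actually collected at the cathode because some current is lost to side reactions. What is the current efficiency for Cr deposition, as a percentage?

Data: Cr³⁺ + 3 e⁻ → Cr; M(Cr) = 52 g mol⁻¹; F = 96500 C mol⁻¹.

92.0 %

Q = I·t = 0.7590 × 81360 = 61750 C; n(e⁻) = 61750/96500 = 0.6399 mol.
Theoretical n(Cr) = n(e⁻)/3 = 0.2133 mol, i.e. m_theo = 0.2133 × 52 = 11.09 g.
Efficiency = m_actual / m_theo = 10.2 / 11.09 = 92.0 %.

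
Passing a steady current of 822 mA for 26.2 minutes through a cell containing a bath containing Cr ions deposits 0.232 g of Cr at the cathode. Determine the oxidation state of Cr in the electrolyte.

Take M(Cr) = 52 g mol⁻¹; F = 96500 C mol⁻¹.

+3

Q = I·t = 0.8220 A × 1572.0 s = 1292 C, so n(e⁻) = 1292/96500 = 0.01339 mol.
n(Cr) deposited = 0.232 / 52 = 0.004462 mol.
Electrons per atom = n(e⁻)/n(Cr) = 0.01339 / 0.004462 = 3.00 ≈ 3, so the ion is Cr³⁺.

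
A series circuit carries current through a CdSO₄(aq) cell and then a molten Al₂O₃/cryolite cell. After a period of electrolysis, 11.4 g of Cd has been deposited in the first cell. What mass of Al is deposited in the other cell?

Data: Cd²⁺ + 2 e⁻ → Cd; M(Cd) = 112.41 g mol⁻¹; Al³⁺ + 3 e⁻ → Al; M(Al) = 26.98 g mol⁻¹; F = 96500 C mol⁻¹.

n(Cd) = 11.4 / 112.41 = 0.1014 mol.
Since Cd²⁺ + 2 e⁻ → Cd, n(e⁻) passed = 2 × 0.1014 = 0.2028 mol.
Cells in series carry the same charge, so the same 0.2028 mol of electrons passes through cell 2.
Al³⁺ + 3 e⁻ → Al, so n(Al) = 0.2028 / 3 = 0.06761 mol.
m(Al) = 0.06761 × 26.98 = 1.82 g.

1.82 g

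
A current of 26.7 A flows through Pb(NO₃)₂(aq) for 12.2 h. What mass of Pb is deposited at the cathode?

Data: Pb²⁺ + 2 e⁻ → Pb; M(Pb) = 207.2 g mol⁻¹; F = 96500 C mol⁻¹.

1260 g

Q = I·t = 26.70 A × 43920 s = 1173000 C.
n(e⁻) = Q/F = 1173000 / 96500 = 12.15 mol.
Pb²⁺ + 2 e⁻ → Pb, so n(Pb) = n(e⁻)/2 = 6.076 mol.
m = n·M = 6.076 × 207.2 = 1260 g.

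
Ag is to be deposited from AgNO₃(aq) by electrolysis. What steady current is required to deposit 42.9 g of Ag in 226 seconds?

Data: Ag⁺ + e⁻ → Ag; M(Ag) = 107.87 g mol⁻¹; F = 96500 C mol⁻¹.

170 A

n(Ag) = 42.9 / 107.87 = 0.3977 mol.
n(e⁻) = 1 × 0.3977 = 0.3977 mol.
Q = n(e⁻)·F = 0.3977 × 96500 = 38380 C.
I = Q/t = 38380 / 226.00 s = 170 A.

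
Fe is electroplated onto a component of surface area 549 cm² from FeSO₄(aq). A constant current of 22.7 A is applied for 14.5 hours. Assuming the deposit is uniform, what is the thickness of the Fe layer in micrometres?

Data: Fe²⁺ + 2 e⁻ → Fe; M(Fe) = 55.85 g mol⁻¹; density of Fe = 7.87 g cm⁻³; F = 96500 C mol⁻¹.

794 μm

Q = I·t = 22.70 × 52200 = 1185000 C; n(e⁻) = 12.28 mol.
n(Fe) = n(e⁻)/2 = 6.140 mol, so m = 6.140 × 55.85 = 342.9 g.
Volume = m/ρ = 342.9 / 7.87 = 43.57 cm³.
Thickness = V/A = 43.57 / 549 = 0.0794 cm = 794 μm.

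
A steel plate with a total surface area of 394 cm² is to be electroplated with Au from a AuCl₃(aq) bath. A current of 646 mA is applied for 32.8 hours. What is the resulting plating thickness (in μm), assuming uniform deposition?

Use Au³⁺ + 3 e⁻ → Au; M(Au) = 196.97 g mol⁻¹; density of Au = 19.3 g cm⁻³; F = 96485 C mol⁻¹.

Q = I·t = 0.6460 × 118080 = 76280 C; n(e⁻) = 0.7906 mol.
n(Au) = n(e⁻)/3 = 0.2635 mol, so m = 0.2635 × 196.97 = 51.91 g.
Volume = m/ρ = 51.91 / 19.3 = 2.689 cm³.
Thickness = V/A = 2.689 / 394 = 0.00683 cm = 68.3 μm.

68.3 μm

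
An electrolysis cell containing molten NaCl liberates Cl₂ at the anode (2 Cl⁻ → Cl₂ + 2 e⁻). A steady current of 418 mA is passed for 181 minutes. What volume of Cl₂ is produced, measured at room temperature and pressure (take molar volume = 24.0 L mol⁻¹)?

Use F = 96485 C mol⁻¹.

0.565 L

Q = I·t = 0.4180 A × 10860 s = 4539 C.
n(e⁻) = Q/F = 4539 / 96485 = 0.04705 mol.
2 electrons are transferred per Cl₂ molecule, so n(Cl₂) = 0.04705 / 2 = 0.02352 mol.
V = n × V_m = 0.02352 × 24.0 = 0.565 L.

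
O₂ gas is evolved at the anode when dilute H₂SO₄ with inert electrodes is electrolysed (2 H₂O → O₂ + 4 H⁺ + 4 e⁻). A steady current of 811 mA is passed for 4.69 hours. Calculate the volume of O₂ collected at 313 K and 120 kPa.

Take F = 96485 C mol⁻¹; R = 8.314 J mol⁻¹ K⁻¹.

Q = I·t = 0.8110 A × 16884 s = 13690 C.
n(e⁻) = Q/F = 13690 / 96485 = 0.1419 mol.
4 electrons are transferred per O₂ molecule, so n(O₂) = 0.1419 / 4 = 0.03548 mol.
V = nRT/P = (0.03548 × 8.314 × 313) / (120 × 10³ Pa) = 7.69 × 10⁻⁴ m³ = 0.769 L.

0.769 L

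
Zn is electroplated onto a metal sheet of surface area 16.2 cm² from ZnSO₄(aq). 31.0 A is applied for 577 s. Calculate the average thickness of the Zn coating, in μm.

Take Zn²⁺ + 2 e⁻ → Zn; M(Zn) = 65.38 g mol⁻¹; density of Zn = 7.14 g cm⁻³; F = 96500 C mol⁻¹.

Q = I·t = 31.00 × 577.00 = 17890 C; n(e⁻) = 0.1854 mol.
n(Zn) = n(e⁻)/2 = 0.09268 mol, so m = 0.09268 × 65.38 = 6.059 g.
Volume = m/ρ = 6.059 / 7.14 = 0.8486 cm³.
Thickness = V/A = 0.8486 / 16.2 = 0.0524 cm = 524 μm.

524 μm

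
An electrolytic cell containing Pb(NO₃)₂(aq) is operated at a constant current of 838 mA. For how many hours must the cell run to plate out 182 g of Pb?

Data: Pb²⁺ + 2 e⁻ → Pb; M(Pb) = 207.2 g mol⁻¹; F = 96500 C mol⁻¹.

n(Pb) = m/M = 182 / 207.2 = 0.8784 mol.
Each Pb atom requires 2 electrons, so n(e⁻) = 2 × 0.8784 = 1.757 mol.
Q = n(e⁻)·F = 1.757 × 96500 = 169500 C.
t = Q/I = 169500 / 0.8380 A = 202300 s = 56.2 h.

56.2 h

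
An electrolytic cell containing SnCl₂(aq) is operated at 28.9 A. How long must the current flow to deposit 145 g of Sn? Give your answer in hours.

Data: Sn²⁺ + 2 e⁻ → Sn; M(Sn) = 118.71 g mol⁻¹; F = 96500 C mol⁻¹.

n(Sn) = m/M = 145 / 118.71 = 1.221 mol.
Each Sn atom requires 2 electrons, so n(e⁻) = 2 × 1.221 = 2.443 mol.
Q = n(e⁻)·F = 2.443 × 96500 = 235700 C.
t = Q/I = 235700 / 28.90 A = 8157 s = 2.27 h.

2.27 h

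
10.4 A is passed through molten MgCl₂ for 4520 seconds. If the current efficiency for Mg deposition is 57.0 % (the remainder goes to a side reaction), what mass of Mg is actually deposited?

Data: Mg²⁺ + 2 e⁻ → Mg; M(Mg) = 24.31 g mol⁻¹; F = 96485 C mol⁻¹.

3.38 g

Q = I·t = 10.40 × 4520.0 = 47010 C.
n(e⁻) = 47010/96485 = 0.4872 mol; theoretically n(Mg) = 0.4872/2 = 0.2436 mol, m_theo = 5.922 g.
At 57.0 % efficiency, m_actual = 0.570 × 5.922 = 3.38 g.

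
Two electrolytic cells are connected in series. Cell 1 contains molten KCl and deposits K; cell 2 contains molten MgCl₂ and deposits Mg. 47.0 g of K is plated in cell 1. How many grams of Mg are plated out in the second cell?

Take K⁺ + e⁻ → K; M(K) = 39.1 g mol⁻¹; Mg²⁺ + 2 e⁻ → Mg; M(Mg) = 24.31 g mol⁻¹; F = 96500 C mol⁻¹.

n(K) = 47.0 / 39.1 = 1.202 mol.
Since K⁺ + e⁻ → K, n(e⁻) passed = 1 × 1.202 = 1.202 mol.
Cells in series carry the same charge, so the same 1.202 mol of electrons passes through cell 2.
Mg²⁺ + 2 e⁻ → Mg, so n(Mg) = 1.202 / 2 = 0.6010 mol.
m(Mg) = 0.6010 × 24.31 = 14.6 g.

14.6 g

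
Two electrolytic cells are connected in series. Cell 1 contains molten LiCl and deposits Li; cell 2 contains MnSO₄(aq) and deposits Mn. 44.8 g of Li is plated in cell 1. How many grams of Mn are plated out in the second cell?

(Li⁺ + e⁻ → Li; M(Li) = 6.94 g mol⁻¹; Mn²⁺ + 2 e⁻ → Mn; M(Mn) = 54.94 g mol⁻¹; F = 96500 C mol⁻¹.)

177 g

n(Li) = 44.8 / 6.94 = 6.455 mol.
Since Li⁺ + e⁻ → Li, n(e⁻) passed = 1 × 6.455 = 6.455 mol.
Cells in series carry the same charge, so the same 6.455 mol of electrons passes through cell 2.
Mn²⁺ + 2 e⁻ → Mn, so n(Mn) = 6.455 / 2 = 3.228 mol.
m(Mn) = 3.228 × 54.94 = 177 g.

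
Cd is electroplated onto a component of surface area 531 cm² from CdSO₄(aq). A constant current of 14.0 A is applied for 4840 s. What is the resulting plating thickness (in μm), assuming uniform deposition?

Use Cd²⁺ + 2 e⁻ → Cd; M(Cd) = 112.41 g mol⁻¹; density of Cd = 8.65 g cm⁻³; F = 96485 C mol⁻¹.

85.9 μm

Q = I·t = 14.00 × 4840.0 = 67760 C; n(e⁻) = 0.7023 mol.
n(Cd) = n(e⁻)/2 = 0.3511 mol, so m = 0.3511 × 112.41 = 39.47 g.
Volume = m/ρ = 39.47 / 8.65 = 4.563 cm³.
Thickness = V/A = 4.563 / 531 = 0.00859 cm = 85.9 μm.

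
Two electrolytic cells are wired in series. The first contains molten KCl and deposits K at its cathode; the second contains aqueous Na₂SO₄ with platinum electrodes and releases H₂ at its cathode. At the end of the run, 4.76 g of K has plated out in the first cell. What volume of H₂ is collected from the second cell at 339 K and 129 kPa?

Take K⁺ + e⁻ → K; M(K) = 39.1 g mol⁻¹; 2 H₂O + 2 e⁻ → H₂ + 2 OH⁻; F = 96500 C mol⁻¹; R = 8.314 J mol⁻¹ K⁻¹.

n(K) = 4.76 / 39.1 = 0.1217 mol, so n(e⁻) = 1 × 0.1217 = 0.1217 mol.
The cells are in series, so the same 0.1217 mol of electrons passes through the second cell.
2 H₂O + 2 e⁻ → H₂ + 2 OH⁻ — 2 mol e⁻ per mol H₂, so n(H₂) = 0.1217/2 = 0.06087 mol.
V = nRT/P = (0.06087 × 8.314 × 339) / (129 × 10³) = 0.00133 m³ = 1.33 L.

1.33 L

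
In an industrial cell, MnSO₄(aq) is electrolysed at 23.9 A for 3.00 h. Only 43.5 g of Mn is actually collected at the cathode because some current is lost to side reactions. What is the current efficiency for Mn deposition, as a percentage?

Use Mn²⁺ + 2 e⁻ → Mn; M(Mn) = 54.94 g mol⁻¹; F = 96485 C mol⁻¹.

Q = I·t = 23.90 × 10800 = 258100 C; n(e⁻) = 258100/96485 = 2.675 mol.
Theoretical n(Mn) = n(e⁻)/2 = 1.338 mol, i.e. m_theo = 1.338 × 54.94 = 73.49 g.
Efficiency = m_actual / m_theo = 43.5 / 73.49 = 59.2 %.

59.2 %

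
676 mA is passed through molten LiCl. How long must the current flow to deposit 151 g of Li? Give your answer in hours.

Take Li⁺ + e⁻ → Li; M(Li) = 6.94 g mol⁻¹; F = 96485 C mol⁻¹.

n(Li) = m/M = 151 / 6.94 = 21.76 mol.
Each Li atom requires 1 electron, so n(e⁻) = 1 × 21.76 = 21.76 mol.
Q = n(e⁻)·F = 21.76 × 96485 = 2099000 C.
t = Q/I = 2099000 / 0.6760 A = 3105000 s = 863 h.

863 h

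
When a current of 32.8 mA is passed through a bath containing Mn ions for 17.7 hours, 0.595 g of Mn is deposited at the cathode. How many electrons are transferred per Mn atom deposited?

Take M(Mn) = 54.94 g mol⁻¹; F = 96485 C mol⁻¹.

2

Q = I·t = 0.03280 A × 63720 s = 2090 C, so n(e⁻) = 2090/96485 = 0.02166 mol.
n(Mn) deposited = 0.595 / 54.94 = 0.01083 mol.
Electrons per atom = n(e⁻)/n(Mn) = 0.02166 / 0.01083 = 2.00 ≈ 2, so the ion is Mn²⁺.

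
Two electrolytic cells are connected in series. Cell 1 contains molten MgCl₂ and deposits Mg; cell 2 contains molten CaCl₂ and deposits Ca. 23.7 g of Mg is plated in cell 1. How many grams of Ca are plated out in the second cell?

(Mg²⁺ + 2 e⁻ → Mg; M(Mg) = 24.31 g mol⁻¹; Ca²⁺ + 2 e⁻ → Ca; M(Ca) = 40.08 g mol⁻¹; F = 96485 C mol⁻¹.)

39.1 g

n(Mg) = 23.7 / 24.31 = 0.9749 mol.
Since Mg²⁺ + 2 e⁻ → Mg, n(e⁻) passed = 2 × 0.9749 = 1.950 mol.
Cells in series carry the same charge, so the same 1.950 mol of electrons passes through cell 2.
Ca²⁺ + 2 e⁻ → Ca, so n(Ca) = 1.950 / 2 = 0.9749 mol.
m(Ca) = 0.9749 × 40.08 = 39.1 g.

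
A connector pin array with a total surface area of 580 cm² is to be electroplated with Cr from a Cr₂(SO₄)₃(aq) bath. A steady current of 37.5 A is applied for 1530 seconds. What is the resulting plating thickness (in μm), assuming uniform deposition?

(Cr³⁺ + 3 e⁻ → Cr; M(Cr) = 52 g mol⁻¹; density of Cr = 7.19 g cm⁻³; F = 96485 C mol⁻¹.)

24.7 μm

Q = I·t = 37.50 × 1530.0 = 57380 C; n(e⁻) = 0.5947 mol.
n(Cr) = n(e⁻)/3 = 0.1982 mol, so m = 0.1982 × 52 = 10.31 g.
Volume = m/ρ = 10.31 / 7.19 = 1.434 cm³.
Thickness = V/A = 1.434 / 580 = 0.00247 cm = 24.7 μm.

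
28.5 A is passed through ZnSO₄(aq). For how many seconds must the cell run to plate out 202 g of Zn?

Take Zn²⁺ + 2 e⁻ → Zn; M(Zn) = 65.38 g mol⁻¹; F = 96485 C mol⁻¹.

n(Zn) = m/M = 202 / 65.38 = 3.090 mol.
Each Zn atom requires 2 electrons, so n(e⁻) = 2 × 3.090 = 6.179 mol.
Q = n(e⁻)·F = 6.179 × 96485 = 596200 C.
t = Q/I = 596200 / 28.50 A = 20920 s.

20900 s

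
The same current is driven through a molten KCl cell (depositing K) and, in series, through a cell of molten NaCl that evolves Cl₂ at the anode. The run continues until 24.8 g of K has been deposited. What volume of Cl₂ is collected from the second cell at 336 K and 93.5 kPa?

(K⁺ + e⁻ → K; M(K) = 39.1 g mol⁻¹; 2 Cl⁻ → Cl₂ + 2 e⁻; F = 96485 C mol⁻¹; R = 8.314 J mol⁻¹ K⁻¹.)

9.48 L

n(K) = 24.8 / 39.1 = 0.6343 mol, so n(e⁻) = 1 × 0.6343 = 0.6343 mol.
The cells are in series, so the same 0.6343 mol of electrons passes through the second cell.
2 Cl⁻ → Cl₂ + 2 e⁻ — 2 mol e⁻ per mol Cl₂, so n(Cl₂) = 0.6343/2 = 0.3171 mol.
V = nRT/P = (0.3171 × 8.314 × 336) / (93.5 × 10³) = 0.00948 m³ = 9.48 L.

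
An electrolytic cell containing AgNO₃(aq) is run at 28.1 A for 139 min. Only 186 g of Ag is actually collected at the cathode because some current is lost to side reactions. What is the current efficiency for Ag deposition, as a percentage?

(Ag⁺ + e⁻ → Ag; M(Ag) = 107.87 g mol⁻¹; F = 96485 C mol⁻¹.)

Q = I·t = 28.10 × 8340.0 = 234400 C; n(e⁻) = 234400/96485 = 2.429 mol.
Theoretical n(Ag) = n(e⁻)/1 = 2.429 mol, i.e. m_theo = 2.429 × 107.87 = 262.0 g.
Efficiency = m_actual / m_theo = 186 / 262.0 = 71.0 %.

71.0 %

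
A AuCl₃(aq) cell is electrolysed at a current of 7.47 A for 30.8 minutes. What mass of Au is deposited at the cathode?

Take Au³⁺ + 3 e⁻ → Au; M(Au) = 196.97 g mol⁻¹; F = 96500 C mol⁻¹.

9.39 g

Q = I·t = 7.470 A × 1848.0 s = 13800 C.
n(e⁻) = Q/F = 13800 / 96500 = 0.1431 mol.
Au³⁺ + 3 e⁻ → Au, so n(Au) = n(e⁻)/3 = 0.04768 mol.
m = n·M = 0.04768 × 196.97 = 9.39 g.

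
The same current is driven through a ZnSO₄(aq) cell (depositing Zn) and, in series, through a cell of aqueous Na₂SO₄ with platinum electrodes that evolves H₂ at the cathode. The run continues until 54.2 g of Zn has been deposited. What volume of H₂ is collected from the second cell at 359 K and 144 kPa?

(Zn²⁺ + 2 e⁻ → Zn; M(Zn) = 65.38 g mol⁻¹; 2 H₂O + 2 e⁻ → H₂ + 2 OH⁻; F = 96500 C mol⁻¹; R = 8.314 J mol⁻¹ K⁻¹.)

17.2 L

n(Zn) = 54.2 / 65.38 = 0.8290 mol, so n(e⁻) = 2 × 0.8290 = 1.658 mol.
The cells are in series, so the same 1.658 mol of electrons passes through the second cell.
2 H₂O + 2 e⁻ → H₂ + 2 OH⁻ — 2 mol e⁻ per mol H₂, so n(H₂) = 1.658/2 = 0.8290 mol.
V = nRT/P = (0.8290 × 8.314 × 359) / (144 × 10³) = 0.0172 m³ = 17.2 L.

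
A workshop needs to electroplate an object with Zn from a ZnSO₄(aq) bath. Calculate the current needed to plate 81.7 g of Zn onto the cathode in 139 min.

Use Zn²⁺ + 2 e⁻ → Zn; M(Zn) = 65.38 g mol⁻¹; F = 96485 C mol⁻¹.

n(Zn) = 81.7 / 65.38 = 1.250 mol.
n(e⁻) = 2 × 1.250 = 2.499 mol.
Q = n(e⁻)·F = 2.499 × 96485 = 241100 C.
I = Q/t = 241100 / 8340.0 s = 28.9 A.

28.9 A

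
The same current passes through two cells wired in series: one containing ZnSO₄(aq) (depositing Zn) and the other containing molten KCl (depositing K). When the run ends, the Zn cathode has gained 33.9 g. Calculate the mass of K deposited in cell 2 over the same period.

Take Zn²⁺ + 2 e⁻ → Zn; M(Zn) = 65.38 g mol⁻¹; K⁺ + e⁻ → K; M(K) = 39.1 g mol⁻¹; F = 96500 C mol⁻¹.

40.5 g

n(Zn) = 33.9 / 65.38 = 0.5185 mol.
Since Zn²⁺ + 2 e⁻ → Zn, n(e⁻) passed = 2 × 0.5185 = 1.037 mol.
Cells in series carry the same charge, so the same 1.037 mol of electrons passes through cell 2.
K⁺ + e⁻ → K, so n(K) = 1.037 / 1 = 1.037 mol.
m(K) = 1.037 × 39.1 = 40.5 g.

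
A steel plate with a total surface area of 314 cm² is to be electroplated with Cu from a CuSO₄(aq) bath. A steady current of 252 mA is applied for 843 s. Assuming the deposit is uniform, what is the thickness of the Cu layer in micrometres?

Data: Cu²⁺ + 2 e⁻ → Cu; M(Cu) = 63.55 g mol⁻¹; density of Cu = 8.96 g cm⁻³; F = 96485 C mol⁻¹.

Q = I·t = 0.2520 × 843.00 = 212.4 C; n(e⁻) = 0.002202 mol.
n(Cu) = n(e⁻)/2 = 0.001101 mol, so m = 0.001101 × 63.55 = 0.06996 g.
Volume = m/ρ = 0.06996 / 8.96 = 0.007808 cm³.
Thickness = V/A = 0.007808 / 314 = 2.49 × 10⁻⁵ cm = 0.249 μm.

0.249 μm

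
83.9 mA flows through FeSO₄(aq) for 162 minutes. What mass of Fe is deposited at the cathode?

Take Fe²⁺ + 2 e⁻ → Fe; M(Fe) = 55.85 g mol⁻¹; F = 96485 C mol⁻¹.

Q = I·t = 0.08390 A × 9720.0 s = 815.5 C.
n(e⁻) = Q/F = 815.5 / 96485 = 0.008452 mol.
Fe²⁺ + 2 e⁻ → Fe, so n(Fe) = n(e⁻)/2 = 0.004226 mol.
m = n·M = 0.004226 × 55.85 = 0.236 g.

0.236 g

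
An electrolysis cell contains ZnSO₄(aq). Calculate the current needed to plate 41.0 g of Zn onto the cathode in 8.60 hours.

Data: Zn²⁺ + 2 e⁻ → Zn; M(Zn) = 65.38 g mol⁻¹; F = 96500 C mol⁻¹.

n(Zn) = 41.0 / 65.38 = 0.6271 mol.
n(e⁻) = 2 × 0.6271 = 1.254 mol.
Q = n(e⁻)·F = 1.254 × 96500 = 121000 C.
I = Q/t = 121000 / 30960 s = 3.91 A.

3.91 A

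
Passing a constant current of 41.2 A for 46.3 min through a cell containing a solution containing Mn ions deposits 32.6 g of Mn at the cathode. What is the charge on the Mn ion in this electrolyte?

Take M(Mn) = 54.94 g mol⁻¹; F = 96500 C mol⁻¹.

Q = I·t = 41.20 A × 2778.0 s = 114500 C, so n(e⁻) = 114500/96500 = 1.186 mol.
n(Mn) deposited = 32.6 / 54.94 = 0.5934 mol.
Electrons per atom = n(e⁻)/n(Mn) = 1.186 / 0.5934 = 2.00 ≈ 2, so the ion is Mn²⁺.

+2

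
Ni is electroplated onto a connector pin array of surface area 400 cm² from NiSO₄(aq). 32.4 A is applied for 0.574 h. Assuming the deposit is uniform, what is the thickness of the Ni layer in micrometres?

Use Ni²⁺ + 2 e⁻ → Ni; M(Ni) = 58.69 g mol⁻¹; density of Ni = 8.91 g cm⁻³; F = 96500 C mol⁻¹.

Q = I·t = 32.40 × 2066.4 = 66950 C; n(e⁻) = 0.6938 mol.
n(Ni) = n(e⁻)/2 = 0.3469 mol, so m = 0.3469 × 58.69 = 20.36 g.
Volume = m/ρ = 20.36 / 8.91 = 2.285 cm³.
Thickness = V/A = 2.285 / 400 = 0.00571 cm = 57.1 μm.

57.1 μm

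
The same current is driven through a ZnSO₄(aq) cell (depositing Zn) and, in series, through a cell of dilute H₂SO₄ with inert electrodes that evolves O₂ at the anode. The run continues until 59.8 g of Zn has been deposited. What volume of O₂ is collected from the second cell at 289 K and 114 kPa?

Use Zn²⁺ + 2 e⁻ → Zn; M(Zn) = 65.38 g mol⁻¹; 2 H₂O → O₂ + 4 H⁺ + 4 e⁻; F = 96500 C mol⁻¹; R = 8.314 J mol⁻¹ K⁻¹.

n(Zn) = 59.8 / 65.38 = 0.9147 mol, so n(e⁻) = 2 × 0.9147 = 1.829 mol.
The cells are in series, so the same 1.829 mol of electrons passes through the second cell.
2 H₂O → O₂ + 4 H⁺ + 4 e⁻ — 4 mol e⁻ per mol O₂, so n(O₂) = 1.829/4 = 0.4573 mol.
V = nRT/P = (0.4573 × 8.314 × 289) / (114 × 10³) = 0.00964 m³ = 9.64 L.

9.64 L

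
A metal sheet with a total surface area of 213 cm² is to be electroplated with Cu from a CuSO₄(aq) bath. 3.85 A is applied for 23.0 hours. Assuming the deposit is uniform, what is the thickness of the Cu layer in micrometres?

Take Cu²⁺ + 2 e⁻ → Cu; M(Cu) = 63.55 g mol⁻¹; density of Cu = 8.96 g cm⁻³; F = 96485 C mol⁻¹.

550 μm

Q = I·t = 3.850 × 82800 = 318800 C; n(e⁻) = 3.304 mol.
n(Cu) = n(e⁻)/2 = 1.652 mol, so m = 1.652 × 63.55 = 105.0 g.
Volume = m/ρ = 105.0 / 8.96 = 11.72 cm³.
Thickness = V/A = 11.72 / 213 = 0.0550 cm = 550 μm.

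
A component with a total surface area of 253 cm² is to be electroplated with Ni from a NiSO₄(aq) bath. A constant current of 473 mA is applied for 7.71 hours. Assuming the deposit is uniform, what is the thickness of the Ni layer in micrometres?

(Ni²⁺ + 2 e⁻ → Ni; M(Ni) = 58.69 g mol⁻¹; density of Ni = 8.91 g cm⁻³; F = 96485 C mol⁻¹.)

17.7 μm

Q = I·t = 0.4730 × 27756 = 13130 C; n(e⁻) = 0.1361 mol.
n(Ni) = n(e⁻)/2 = 0.06803 mol, so m = 0.06803 × 58.69 = 3.993 g.
Volume = m/ρ = 3.993 / 8.91 = 0.4481 cm³.
Thickness = V/A = 0.4481 / 253 = 0.00177 cm = 17.7 μm.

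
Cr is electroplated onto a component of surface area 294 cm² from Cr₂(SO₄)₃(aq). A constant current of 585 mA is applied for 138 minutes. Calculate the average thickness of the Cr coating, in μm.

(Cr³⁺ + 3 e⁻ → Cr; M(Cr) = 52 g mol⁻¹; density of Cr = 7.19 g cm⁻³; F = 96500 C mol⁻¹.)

Q = I·t = 0.5850 × 8280.0 = 4844 C; n(e⁻) = 0.05019 mol.
n(Cr) = n(e⁻)/3 = 0.01673 mol, so m = 0.01673 × 52 = 0.8700 g.
Volume = m/ρ = 0.8700 / 7.19 = 0.1210 cm³.
Thickness = V/A = 0.1210 / 294 = 4.12 × 10⁻⁴ cm = 4.12 μm.

4.12 μm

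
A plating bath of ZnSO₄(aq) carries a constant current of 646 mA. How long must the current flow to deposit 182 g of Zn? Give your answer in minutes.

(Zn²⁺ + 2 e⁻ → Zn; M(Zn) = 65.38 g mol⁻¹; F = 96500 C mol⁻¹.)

13900 min

n(Zn) = m/M = 182 / 65.38 = 2.784 mol.
Each Zn atom requires 2 electrons, so n(e⁻) = 2 × 2.784 = 5.567 mol.
Q = n(e⁻)·F = 5.567 × 96500 = 537300 C.
t = Q/I = 537300 / 0.6460 A = 831700 s = 13900 min.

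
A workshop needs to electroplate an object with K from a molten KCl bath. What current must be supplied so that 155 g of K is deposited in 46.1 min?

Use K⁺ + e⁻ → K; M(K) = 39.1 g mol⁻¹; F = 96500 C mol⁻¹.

138 A

n(K) = 155 / 39.1 = 3.964 mol.
n(e⁻) = 1 × 3.964 = 3.964 mol.
Q = n(e⁻)·F = 3.964 × 96500 = 382500 C.
I = Q/t = 382500 / 2766.0 s = 138 A.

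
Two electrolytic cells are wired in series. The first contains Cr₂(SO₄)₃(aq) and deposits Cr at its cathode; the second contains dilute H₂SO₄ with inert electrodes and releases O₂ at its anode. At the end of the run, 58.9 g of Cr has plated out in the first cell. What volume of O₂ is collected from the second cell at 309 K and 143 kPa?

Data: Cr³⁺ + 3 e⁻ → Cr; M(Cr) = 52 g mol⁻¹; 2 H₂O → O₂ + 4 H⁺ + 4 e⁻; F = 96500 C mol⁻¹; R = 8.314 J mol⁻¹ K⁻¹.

n(Cr) = 58.9 / 52 = 1.133 mol, so n(e⁻) = 3 × 1.133 = 3.398 mol.
The cells are in series, so the same 3.398 mol of electrons passes through the second cell.
2 H₂O → O₂ + 4 H⁺ + 4 e⁻ — 4 mol e⁻ per mol O₂, so n(O₂) = 3.398/4 = 0.8495 mol.
V = nRT/P = (0.8495 × 8.314 × 309) / (143 × 10³) = 0.0153 m³ = 15.3 L.

15.3 L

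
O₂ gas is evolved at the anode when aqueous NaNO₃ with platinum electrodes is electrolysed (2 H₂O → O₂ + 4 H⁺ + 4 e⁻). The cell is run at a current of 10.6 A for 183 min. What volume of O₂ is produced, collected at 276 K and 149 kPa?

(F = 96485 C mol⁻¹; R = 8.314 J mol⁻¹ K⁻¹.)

Q = I·t = 10.60 A × 10980 s = 116400 C.
n(e⁻) = Q/F = 116400 / 96485 = 1.206 mol.
4 electrons are transferred per O₂ molecule, so n(O₂) = 1.206 / 4 = 0.3016 mol.
V = nRT/P = (0.3016 × 8.314 × 276) / (149 × 10³ Pa) = 0.00464 m³ = 4.64 L.

4.64 L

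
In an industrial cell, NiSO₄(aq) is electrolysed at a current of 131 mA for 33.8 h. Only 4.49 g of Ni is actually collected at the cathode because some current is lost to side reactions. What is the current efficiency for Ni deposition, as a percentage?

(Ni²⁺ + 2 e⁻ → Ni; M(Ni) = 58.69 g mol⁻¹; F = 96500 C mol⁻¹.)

92.6 %

Q = I·t = 0.1310 × 121680 = 15940 C; n(e⁻) = 15940/96500 = 0.1652 mol.
Theoretical n(Ni) = n(e⁻)/2 = 0.08259 mol, i.e. m_theo = 0.08259 × 58.69 = 4.847 g.
Efficiency = m_actual / m_theo = 4.49 / 4.847 = 92.6 %.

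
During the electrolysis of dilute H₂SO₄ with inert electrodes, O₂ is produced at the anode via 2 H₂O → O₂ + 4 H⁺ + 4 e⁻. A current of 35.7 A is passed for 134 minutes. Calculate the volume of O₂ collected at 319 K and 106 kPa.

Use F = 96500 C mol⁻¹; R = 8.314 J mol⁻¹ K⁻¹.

Q = I·t = 35.70 A × 8040.0 s = 287000 C.
n(e⁻) = Q/F = 287000 / 96500 = 2.974 mol.
4 electrons are transferred per O₂ molecule, so n(O₂) = 2.974 / 4 = 0.7436 mol.
V = nRT/P = (0.7436 × 8.314 × 319) / (106 × 10³ Pa) = 0.0186 m³ = 18.6 L.

18.6 L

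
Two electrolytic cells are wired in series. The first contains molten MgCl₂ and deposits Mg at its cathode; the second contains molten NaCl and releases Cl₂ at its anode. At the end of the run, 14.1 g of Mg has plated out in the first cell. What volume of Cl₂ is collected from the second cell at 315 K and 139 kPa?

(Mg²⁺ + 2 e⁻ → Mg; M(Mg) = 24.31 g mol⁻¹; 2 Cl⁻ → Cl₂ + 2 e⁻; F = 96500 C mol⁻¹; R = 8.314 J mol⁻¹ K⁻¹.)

10.9 L

n(Mg) = 14.1 / 24.31 = 0.5800 mol, so n(e⁻) = 2 × 0.5800 = 1.160 mol.
The cells are in series, so the same 1.160 mol of electrons passes through the second cell.
2 Cl⁻ → Cl₂ + 2 e⁻ — 2 mol e⁻ per mol Cl₂, so n(Cl₂) = 1.160/2 = 0.5800 mol.
V = nRT/P = (0.5800 × 8.314 × 315) / (139 × 10³) = 0.0109 m³ = 10.9 L.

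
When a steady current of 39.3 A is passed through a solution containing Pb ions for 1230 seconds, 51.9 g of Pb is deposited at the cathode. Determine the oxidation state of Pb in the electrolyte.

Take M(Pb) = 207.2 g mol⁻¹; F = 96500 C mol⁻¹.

Q = I·t = 39.30 A × 1230.0 s = 48340 C, so n(e⁻) = 48340/96500 = 0.5009 mol.
n(Pb) deposited = 51.9 / 207.2 = 0.2505 mol.
Electrons per atom = n(e⁻)/n(Pb) = 0.5009 / 0.2505 = 2.00 ≈ 2, so the ion is Pb²⁺.

+2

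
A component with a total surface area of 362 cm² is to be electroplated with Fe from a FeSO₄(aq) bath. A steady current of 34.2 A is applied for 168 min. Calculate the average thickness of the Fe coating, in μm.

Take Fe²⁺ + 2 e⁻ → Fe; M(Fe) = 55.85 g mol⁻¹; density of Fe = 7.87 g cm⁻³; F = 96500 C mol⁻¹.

350 μm

Q = I·t = 34.20 × 10080 = 344700 C; n(e⁻) = 3.572 mol.
n(Fe) = n(e⁻)/2 = 1.786 mol, so m = 1.786 × 55.85 = 99.76 g.
Volume = m/ρ = 99.76 / 7.87 = 12.68 cm³.
Thickness = V/A = 12.68 / 362 = 0.0350 cm = 350 μm.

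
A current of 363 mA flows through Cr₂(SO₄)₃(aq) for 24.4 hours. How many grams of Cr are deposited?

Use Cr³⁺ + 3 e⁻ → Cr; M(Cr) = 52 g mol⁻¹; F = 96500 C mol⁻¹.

Q = I·t = 0.3630 A × 87840 s = 31890 C.
n(e⁻) = Q/F = 31890 / 96500 = 0.3304 mol.
Cr³⁺ + 3 e⁻ → Cr, so n(Cr) = n(e⁻)/3 = 0.1101 mol.
m = n·M = 0.1101 × 52 = 5.73 g.

5.73 g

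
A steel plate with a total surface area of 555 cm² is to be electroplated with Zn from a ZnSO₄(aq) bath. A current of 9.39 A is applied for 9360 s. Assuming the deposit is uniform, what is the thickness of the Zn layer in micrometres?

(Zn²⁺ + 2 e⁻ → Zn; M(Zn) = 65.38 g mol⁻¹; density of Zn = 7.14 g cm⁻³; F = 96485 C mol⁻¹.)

Q = I·t = 9.390 × 9360.0 = 87890 C; n(e⁻) = 0.9109 mol.
n(Zn) = n(e⁻)/2 = 0.4555 mol, so m = 0.4555 × 65.38 = 29.78 g.
Volume = m/ρ = 29.78 / 7.14 = 4.171 cm³.
Thickness = V/A = 4.171 / 555 = 0.00751 cm = 75.1 μm.

75.1 μm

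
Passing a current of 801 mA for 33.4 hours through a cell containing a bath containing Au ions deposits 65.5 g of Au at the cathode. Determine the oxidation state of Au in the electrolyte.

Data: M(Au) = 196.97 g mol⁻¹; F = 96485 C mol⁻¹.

Q = I·t = 0.8010 A × 120240 s = 96310 C, so n(e⁻) = 96310/96485 = 0.9982 mol.
n(Au) deposited = 65.5 / 196.97 = 0.3325 mol.
Electrons per atom = n(e⁻)/n(Au) = 0.9982 / 0.3325 = 3.00 ≈ 3, so the ion is Au³⁺.

+3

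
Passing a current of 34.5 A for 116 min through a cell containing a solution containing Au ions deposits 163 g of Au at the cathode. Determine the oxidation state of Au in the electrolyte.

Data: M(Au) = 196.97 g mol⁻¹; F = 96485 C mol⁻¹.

+3

Q = I·t = 34.50 A × 6960.0 s = 240100 C, so n(e⁻) = 240100/96485 = 2.489 mol.
n(Au) deposited = 163 / 196.97 = 0.8275 mol.
Electrons per atom = n(e⁻)/n(Au) = 2.489 / 0.8275 = 3.01 ≈ 3, so the ion is Au³⁺.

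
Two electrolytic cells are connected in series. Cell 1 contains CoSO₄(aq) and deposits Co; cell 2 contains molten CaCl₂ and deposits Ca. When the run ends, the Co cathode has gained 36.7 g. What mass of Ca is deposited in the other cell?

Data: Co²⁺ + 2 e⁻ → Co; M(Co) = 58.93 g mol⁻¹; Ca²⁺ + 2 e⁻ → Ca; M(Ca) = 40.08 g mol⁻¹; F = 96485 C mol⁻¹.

25.0 g

n(Co) = 36.7 / 58.93 = 0.6228 mol.
Since Co²⁺ + 2 e⁻ → Co, n(e⁻) passed = 2 × 0.6228 = 1.246 mol.
Cells in series carry the same charge, so the same 1.246 mol of electrons passes through cell 2.
Ca²⁺ + 2 e⁻ → Ca, so n(Ca) = 1.246 / 2 = 0.6228 mol.
m(Ca) = 0.6228 × 40.08 = 25.0 g.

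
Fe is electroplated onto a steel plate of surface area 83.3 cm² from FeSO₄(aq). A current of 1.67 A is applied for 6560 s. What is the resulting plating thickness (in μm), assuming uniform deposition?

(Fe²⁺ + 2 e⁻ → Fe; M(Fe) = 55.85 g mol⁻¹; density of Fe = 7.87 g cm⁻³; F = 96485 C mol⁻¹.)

Q = I·t = 1.670 × 6560.0 = 10960 C; n(e⁻) = 0.1135 mol.
n(Fe) = n(e⁻)/2 = 0.05677 mol, so m = 0.05677 × 55.85 = 3.171 g.
Volume = m/ρ = 3.171 / 7.87 = 0.4029 cm³.
Thickness = V/A = 0.4029 / 83.3 = 0.00484 cm = 48.4 μm.

48.4 μm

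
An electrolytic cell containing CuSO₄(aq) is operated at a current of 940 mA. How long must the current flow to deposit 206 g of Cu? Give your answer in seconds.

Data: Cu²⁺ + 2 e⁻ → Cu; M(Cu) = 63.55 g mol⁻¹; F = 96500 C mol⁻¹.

n(Cu) = m/M = 206 / 63.55 = 3.242 mol.
Each Cu atom requires 2 electrons, so n(e⁻) = 2 × 3.242 = 6.483 mol.
Q = n(e⁻)·F = 6.483 × 96500 = 625600 C.
t = Q/I = 625600 / 0.9400 A = 665600 s.

6.66 × 10⁵ s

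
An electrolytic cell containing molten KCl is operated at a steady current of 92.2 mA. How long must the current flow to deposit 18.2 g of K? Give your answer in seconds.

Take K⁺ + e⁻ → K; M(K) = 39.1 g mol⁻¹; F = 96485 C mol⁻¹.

4.87 × 10⁵ s

n(K) = m/M = 18.2 / 39.1 = 0.4655 mol.
Each K atom requires 1 electron, so n(e⁻) = 1 × 0.4655 = 0.4655 mol.
Q = n(e⁻)·F = 0.4655 × 96485 = 44910 C.
t = Q/I = 44910 / 0.09220 A = 487100 s.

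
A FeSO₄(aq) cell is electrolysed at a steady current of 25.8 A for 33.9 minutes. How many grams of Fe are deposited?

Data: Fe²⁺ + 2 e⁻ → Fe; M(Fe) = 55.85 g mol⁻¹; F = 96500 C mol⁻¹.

15.2 g

Q = I·t = 25.80 A × 2034.0 s = 52480 C.
n(e⁻) = Q/F = 52480 / 96500 = 0.5438 mol.
Fe²⁺ + 2 e⁻ → Fe, so n(Fe) = n(e⁻)/2 = 0.2719 mol.
m = n·M = 0.2719 × 55.85 = 15.2 g.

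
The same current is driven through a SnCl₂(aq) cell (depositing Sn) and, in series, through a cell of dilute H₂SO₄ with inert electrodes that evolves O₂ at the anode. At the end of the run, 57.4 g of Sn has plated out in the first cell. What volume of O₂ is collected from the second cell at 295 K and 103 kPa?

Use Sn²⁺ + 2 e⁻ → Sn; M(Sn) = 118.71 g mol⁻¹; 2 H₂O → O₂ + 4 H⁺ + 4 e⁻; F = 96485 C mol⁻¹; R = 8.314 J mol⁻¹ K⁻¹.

n(Sn) = 57.4 / 118.71 = 0.4835 mol, so n(e⁻) = 2 × 0.4835 = 0.9671 mol.
The cells are in series, so the same 0.9671 mol of electrons passes through the second cell.
2 H₂O → O₂ + 4 H⁺ + 4 e⁻ — 4 mol e⁻ per mol O₂, so n(O₂) = 0.9671/4 = 0.2418 mol.
V = nRT/P = (0.2418 × 8.314 × 295) / (103 × 10³) = 0.00576 m³ = 5.76 L.

5.76 L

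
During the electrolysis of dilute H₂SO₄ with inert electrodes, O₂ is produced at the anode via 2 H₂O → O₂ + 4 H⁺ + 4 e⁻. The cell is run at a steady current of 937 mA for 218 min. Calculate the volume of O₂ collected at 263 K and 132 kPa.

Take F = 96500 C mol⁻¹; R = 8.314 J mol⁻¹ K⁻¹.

0.526 L

Q = I·t = 0.9370 A × 13080 s = 12260 C.
n(e⁻) = Q/F = 12260 / 96500 = 0.1270 mol.
4 electrons are transferred per O₂ molecule, so n(O₂) = 0.1270 / 4 = 0.03175 mol.
V = nRT/P = (0.03175 × 8.314 × 263) / (132 × 10³ Pa) = 5.26 × 10⁻⁴ m³ = 0.526 L.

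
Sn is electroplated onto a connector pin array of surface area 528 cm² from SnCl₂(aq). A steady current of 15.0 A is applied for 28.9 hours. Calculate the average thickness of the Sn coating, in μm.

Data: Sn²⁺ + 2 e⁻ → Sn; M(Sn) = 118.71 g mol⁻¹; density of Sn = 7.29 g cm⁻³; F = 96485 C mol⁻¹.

2490 μm

Q = I·t = 15.00 × 104040 = 1561000 C; n(e⁻) = 16.17 mol.
n(Sn) = n(e⁻)/2 = 8.087 mol, so m = 8.087 × 118.71 = 960.0 g.
Volume = m/ρ = 960.0 / 7.29 = 131.7 cm³.
Thickness = V/A = 131.7 / 528 = 0.249 cm = 2490 μm.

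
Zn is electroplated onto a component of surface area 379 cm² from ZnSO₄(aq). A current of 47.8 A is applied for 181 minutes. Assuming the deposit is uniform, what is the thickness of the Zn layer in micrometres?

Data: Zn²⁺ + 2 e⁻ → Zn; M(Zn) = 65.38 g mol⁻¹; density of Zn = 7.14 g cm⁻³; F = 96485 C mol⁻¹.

650 μm

Q = I·t = 47.80 × 10860 = 519100 C; n(e⁻) = 5.380 mol.
n(Zn) = n(e⁻)/2 = 2.690 mol, so m = 2.690 × 65.38 = 175.9 g.
Volume = m/ρ = 175.9 / 7.14 = 24.63 cm³.
Thickness = V/A = 24.63 / 379 = 0.0650 cm = 650 μm.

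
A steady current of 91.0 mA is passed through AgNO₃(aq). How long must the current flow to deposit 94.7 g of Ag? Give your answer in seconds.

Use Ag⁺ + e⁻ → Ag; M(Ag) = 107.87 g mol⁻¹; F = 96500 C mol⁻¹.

9.31 × 10⁵ s

n(Ag) = m/M = 94.7 / 107.87 = 0.8779 mol.
Each Ag atom requires 1 electron, so n(e⁻) = 1 × 0.8779 = 0.8779 mol.
Q = n(e⁻)·F = 0.8779 × 96500 = 84720 C.
t = Q/I = 84720 / 0.09100 A = 931000 s.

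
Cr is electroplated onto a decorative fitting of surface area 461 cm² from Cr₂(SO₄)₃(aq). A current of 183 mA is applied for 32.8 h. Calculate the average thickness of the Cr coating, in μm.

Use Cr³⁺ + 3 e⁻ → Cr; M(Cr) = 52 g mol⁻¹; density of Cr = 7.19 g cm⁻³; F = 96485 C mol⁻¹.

Q = I·t = 0.1830 × 118080 = 21610 C; n(e⁻) = 0.2240 mol.
n(Cr) = n(e⁻)/3 = 0.07465 mol, so m = 0.07465 × 52 = 3.882 g.
Volume = m/ρ = 3.882 / 7.19 = 0.5399 cm³.
Thickness = V/A = 0.5399 / 461 = 0.00117 cm = 11.7 μm.

11.7 μm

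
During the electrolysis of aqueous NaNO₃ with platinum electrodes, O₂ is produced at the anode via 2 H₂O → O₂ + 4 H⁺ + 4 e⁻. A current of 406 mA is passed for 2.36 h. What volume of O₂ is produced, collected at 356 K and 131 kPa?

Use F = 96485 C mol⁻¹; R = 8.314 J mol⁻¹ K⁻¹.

Q = I·t = 0.4060 A × 8496.0 s = 3449 C.
n(e⁻) = Q/F = 3449 / 96485 = 0.03575 mol.
4 electrons are transferred per O₂ molecule, so n(O₂) = 0.03575 / 4 = 0.008938 mol.
V = nRT/P = (0.008938 × 8.314 × 356) / (131 × 10³ Pa) = 2.02 × 10⁻⁴ m³ = 0.202 L.

0.202 L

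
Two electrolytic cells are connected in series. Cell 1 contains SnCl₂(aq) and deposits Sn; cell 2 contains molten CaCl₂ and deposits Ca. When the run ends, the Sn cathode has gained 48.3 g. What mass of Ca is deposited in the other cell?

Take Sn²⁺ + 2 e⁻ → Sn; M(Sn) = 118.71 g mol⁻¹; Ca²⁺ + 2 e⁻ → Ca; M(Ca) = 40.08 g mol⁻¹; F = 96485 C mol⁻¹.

n(Sn) = 48.3 / 118.71 = 0.4069 mol.
Since Sn²⁺ + 2 e⁻ → Sn, n(e⁻) passed = 2 × 0.4069 = 0.8137 mol.
Cells in series carry the same charge, so the same 0.8137 mol of electrons passes through cell 2.
Ca²⁺ + 2 e⁻ → Ca, so n(Ca) = 0.8137 / 2 = 0.4069 mol.
m(Ca) = 0.4069 × 40.08 = 16.3 g.

16.3 g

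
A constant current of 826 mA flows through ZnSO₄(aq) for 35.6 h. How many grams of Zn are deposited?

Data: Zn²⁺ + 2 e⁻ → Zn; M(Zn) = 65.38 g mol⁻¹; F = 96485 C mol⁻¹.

35.9 g

Q = I·t = 0.8260 A × 128160 s = 105900 C.
n(e⁻) = Q/F = 105900 / 96485 = 1.097 mol.
Zn²⁺ + 2 e⁻ → Zn, so n(Zn) = n(e⁻)/2 = 0.5486 mol.
m = n·M = 0.5486 × 65.38 = 35.9 g.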